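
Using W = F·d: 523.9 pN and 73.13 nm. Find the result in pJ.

0.000038312807 pJ

523.9 × 10⁻¹² × 73.13 × 10⁻⁹ = 38312.807 × 10⁻²¹ J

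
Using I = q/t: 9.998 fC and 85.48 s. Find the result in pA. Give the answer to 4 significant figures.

0.0001170 pA

(9.998e-15) / (85.48) = 0.116963e-15 A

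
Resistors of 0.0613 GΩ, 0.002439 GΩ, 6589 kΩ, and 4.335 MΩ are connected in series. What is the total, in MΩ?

In MΩ:
  0.0613 GΩ = 0.0613 × 10³ MΩ = 61.3
  0.002439 GΩ = 0.002439 × 10³ MΩ = 2.439
  6589 kΩ = 6589 × 10⁻³ MΩ = 6.589
  4.335 MΩ → 4.335
Sum: 61.3 + 2.439 + 6.589 + 4.335 = 74.663

74.663 MΩ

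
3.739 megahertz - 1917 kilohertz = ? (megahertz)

1.822 megahertz

In megahertz:
  3.739 megahertz → 3.739
  1917 kilohertz = 1917e-3 megahertz = 1.917
Difference: 3.739 - 1.917 = 1.822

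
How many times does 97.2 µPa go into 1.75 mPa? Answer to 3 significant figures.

(1.75 × 10^-3) / (97.2 × 10^-6) = 0.018 × 10^3

18.0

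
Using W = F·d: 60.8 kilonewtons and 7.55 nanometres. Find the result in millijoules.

60.8e3 × 7.55e-9 = 459.04e-6 J

0.45904 millijoules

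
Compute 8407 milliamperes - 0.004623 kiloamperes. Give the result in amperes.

3.784 amperes

In amperes:
  8407 milliamperes = 8407 × 10⁻³ amperes = 8.407
  0.004623 kiloamperes = 0.004623 × 10³ amperes = 4.623
Difference: 8.407 - 4.623 = 3.784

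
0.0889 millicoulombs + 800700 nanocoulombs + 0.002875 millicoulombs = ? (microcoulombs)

892.475 microcoulombs

In microcoulombs:
  0.0889 millicoulombs = 0.0889 × 10^3 microcoulombs = 88.9
  800700 nanocoulombs = 800700 × 10^-3 microcoulombs = 800.7
  0.002875 millicoulombs = 0.002875 × 10^3 microcoulombs = 2.875
Sum: 88.9 + 800.7 + 2.875 = 892.475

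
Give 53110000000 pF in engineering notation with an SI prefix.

= 53.11 × 10^-3 F; 10^-3 is milli.

53.11 mF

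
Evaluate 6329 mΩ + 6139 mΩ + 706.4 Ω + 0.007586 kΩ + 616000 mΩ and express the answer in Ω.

In Ω:
  6329 mΩ = 6329 × 10^-3 Ω = 6.329
  6139 mΩ = 6139 × 10^-3 Ω = 6.139
  706.4 Ω → 706.4
  0.007586 kΩ = 0.007586 × 10^3 Ω = 7.586
  616000 mΩ = 616000 × 10^-3 Ω = 616
Sum: 6.329 + 6.139 + 706.4 + 7.586 + 616 = 1342.454

1342.454 Ω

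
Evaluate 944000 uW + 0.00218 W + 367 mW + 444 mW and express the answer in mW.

1757.18 mW

In mW:
  944000 uW = 944000 × 10⁻³ mW = 944
  0.00218 W = 0.00218 × 10³ mW = 2.18
  367 mW → 367
  444 mW → 444
Sum: 944 + 2.18 + 367 + 444 = 1757.18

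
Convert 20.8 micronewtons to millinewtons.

0.0208 millinewtons

micro = 1e-6, milli = 1e-3; factor is 1e-3.
20.8 × 1e-3 = 0.0208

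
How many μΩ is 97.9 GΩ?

97900000000000000 μΩ

giga = 1e9, micro = 1e-6; factor is 1e15.
97.9 × 1e15 = 97900000000000000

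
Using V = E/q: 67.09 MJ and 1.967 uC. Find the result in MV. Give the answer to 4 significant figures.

34110000 MV

(67.09 × 10^6) / (1.967 × 10^-6) = 34.1078 × 10^12 V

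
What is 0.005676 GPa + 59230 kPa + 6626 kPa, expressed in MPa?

71.532 MPa

In MPa:
  0.005676 GPa = 0.005676 × 10^3 MPa = 5.676
  59230 kPa = 59230 × 10^-3 MPa = 59.23
  6626 kPa = 6626 × 10^-3 MPa = 6.626
Sum: 5.676 + 59.23 + 6.626 = 71.532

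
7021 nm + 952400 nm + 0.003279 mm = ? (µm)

962.7 µm

In µm:
  7021 nm = 7021 × 10^-3 µm = 7.021
  952400 nm = 952400 × 10^-3 µm = 952.4
  0.003279 mm = 0.003279 × 10^3 µm = 3.279
Sum: 7.021 + 952.4 + 3.279 = 962.7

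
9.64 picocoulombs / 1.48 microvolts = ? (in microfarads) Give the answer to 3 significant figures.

6.51 microfarads

(9.64e-12) / (1.48e-6) = 6.5135e-6 F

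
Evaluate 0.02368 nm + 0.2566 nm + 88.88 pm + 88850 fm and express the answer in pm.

458.01 pm

In pm:
  0.02368 nm = 0.02368e3 pm = 23.68
  0.2566 nm = 0.2566e3 pm = 256.6
  88.88 pm → 88.88
  88850 fm = 88850e-3 pm = 88.85
Sum: 23.68 + 256.6 + 88.88 + 88.85 = 458.01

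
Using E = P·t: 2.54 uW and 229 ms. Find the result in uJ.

0.58166 uJ

2.54 × 10⁻⁶ × 229 × 10⁻³ = 581.66 × 10⁻⁹ J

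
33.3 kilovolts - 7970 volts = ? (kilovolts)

25.33 kilovolts

In kilovolts:
  33.3 kilovolts → 33.3
  7970 volts = 7970e-3 kilovolts = 7.97
Difference: 33.3 - 7.97 = 25.33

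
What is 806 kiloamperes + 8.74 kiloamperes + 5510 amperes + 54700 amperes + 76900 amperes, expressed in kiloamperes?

In kiloamperes:
  806 kiloamperes → 806
  8.74 kiloamperes → 8.74
  5510 amperes = 5510 × 10⁻³ kiloamperes = 5.51
  54700 amperes = 54700 × 10⁻³ kiloamperes = 54.7
  76900 amperes = 76900 × 10⁻³ kiloamperes = 76.9
Sum: 806 + 8.74 + 5.51 + 54.7 + 76.9 = 951.85

951.85 kiloamperes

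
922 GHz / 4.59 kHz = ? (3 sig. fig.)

201000000

(922 × 10⁹) / (4.59 × 10³) = 200.9 × 10⁶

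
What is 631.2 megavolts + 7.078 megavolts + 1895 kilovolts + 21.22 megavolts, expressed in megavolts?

661.393 megavolts

In megavolts:
  631.2 megavolts → 631.2
  7.078 megavolts → 7.078
  1895 kilovolts = 1895e-3 megavolts = 1.895
  21.22 megavolts → 21.22
Sum: 631.2 + 7.078 + 1.895 + 21.22 = 661.393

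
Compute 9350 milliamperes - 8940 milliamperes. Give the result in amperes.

0.41 amperes

In amperes:
  9350 milliamperes = 9350 × 10^-3 amperes = 9.35
  8940 milliamperes = 8940 × 10^-3 amperes = 8.94
Difference: 9.35 - 8.94 = 0.41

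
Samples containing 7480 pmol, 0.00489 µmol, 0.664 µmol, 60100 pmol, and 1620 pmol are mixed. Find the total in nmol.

738.09 nmol

In nmol:
  7480 pmol = 7480 × 10⁻³ nmol = 7.48
  0.00489 µmol = 0.00489 × 10³ nmol = 4.89
  0.664 µmol = 0.664 × 10³ nmol = 664
  60100 pmol = 60100 × 10⁻³ nmol = 60.1
  1620 pmol = 1620 × 10⁻³ nmol = 1.62
Sum: 7.48 + 4.89 + 664 + 60.1 + 1.62 = 738.09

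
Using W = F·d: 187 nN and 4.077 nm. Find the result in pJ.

0.000762399 pJ

187e-9 × 4.077e-9 = 762.399e-18 J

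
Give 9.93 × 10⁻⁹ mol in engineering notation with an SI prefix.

9.93 nmol

= 9.93 × 10⁻⁹ mol; 10⁻⁹ is nano.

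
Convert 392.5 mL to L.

0.3925 L

milli = 10⁻³, (no prefix) = 10⁰; factor is 10⁻³.
392.5 × 10⁻³ = 0.3925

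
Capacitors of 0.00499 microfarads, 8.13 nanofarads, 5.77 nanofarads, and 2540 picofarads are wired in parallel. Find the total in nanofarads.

21.43 nanofarads

In nanofarads:
  0.00499 microfarads = 0.00499 × 10^3 nanofarads = 4.99
  8.13 nanofarads → 8.13
  5.77 nanofarads → 5.77
  2540 picofarads = 2540 × 10^-3 nanofarads = 2.54
Sum: 4.99 + 8.13 + 5.77 + 2.54 = 21.43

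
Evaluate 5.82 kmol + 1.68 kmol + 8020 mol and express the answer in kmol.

15.52 kmol

In kmol:
  5.82 kmol → 5.82
  1.68 kmol → 1.68
  8020 mol = 8020e-3 kmol = 8.02
Sum: 5.82 + 1.68 + 8.02 = 15.52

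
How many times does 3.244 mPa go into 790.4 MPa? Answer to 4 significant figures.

(790.4 × 10^6) / (3.244 × 10^-3) = 243.65 × 10^9

243600000000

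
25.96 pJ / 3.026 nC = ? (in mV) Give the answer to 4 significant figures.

8.579 mV

(25.96 × 10^-12) / (3.026 × 10^-9) = 8.57898 × 10^-3 V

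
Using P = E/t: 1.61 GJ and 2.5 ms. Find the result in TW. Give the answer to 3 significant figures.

(1.61e9) / (2.5e-3) = 0.644e12 W

0.644 TW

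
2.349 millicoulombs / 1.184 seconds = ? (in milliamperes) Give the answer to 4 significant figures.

1.984 milliamperes

(2.349 × 10^-3) / (1.184) = 1.98395 × 10^-3 A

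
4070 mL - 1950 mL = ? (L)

2.12 L

In L:
  4070 mL = 4070e-3 L = 4.07
  1950 mL = 1950e-3 L = 1.95
Difference: 4.07 - 1.95 = 2.12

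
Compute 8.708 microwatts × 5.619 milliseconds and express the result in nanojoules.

48.930252 nanojoules

8.708e-6 × 5.619e-3 = 48.930252e-9 J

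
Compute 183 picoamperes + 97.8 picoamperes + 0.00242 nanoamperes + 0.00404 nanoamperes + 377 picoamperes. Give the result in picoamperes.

664.26 picoamperes

In picoamperes:
  183 picoamperes → 183
  97.8 picoamperes → 97.8
  0.00242 nanoamperes = 0.00242 × 10³ picoamperes = 2.42
  0.00404 nanoamperes = 0.00404 × 10³ picoamperes = 4.04
  377 picoamperes → 377
Sum: 183 + 97.8 + 2.42 + 4.04 + 377 = 664.26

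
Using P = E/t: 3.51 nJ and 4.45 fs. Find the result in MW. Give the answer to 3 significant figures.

(3.51 × 10^-9) / (4.45 × 10^-15) = 0.78876 × 10^6 W

0.789 MW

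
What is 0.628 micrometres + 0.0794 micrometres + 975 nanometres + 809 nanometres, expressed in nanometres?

2491.4 nanometres

In nanometres:
  0.628 micrometres = 0.628 × 10³ nanometres = 628
  0.0794 micrometres = 0.0794 × 10³ nanometres = 79.4
  975 nanometres → 975
  809 nanometres → 809
Sum: 628 + 79.4 + 975 + 809 = 2491.4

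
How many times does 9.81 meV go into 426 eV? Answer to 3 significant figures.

43400

(426) / (9.81e-3) = 43.43e3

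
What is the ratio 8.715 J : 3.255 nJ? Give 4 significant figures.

2677000000

(8.715) / (3.255 × 10^-9) = 2.6774 × 10^9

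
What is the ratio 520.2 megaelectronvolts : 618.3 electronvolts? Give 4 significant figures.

841300

(520.2 × 10^6) / (618.3) = 0.84134 × 10^6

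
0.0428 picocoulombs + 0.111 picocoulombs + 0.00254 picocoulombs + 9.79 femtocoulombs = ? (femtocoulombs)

In femtocoulombs:
  0.0428 picocoulombs = 0.0428 × 10^3 femtocoulombs = 42.8
  0.111 picocoulombs = 0.111 × 10^3 femtocoulombs = 111
  0.00254 picocoulombs = 0.00254 × 10^3 femtocoulombs = 2.54
  9.79 femtocoulombs → 9.79
Sum: 42.8 + 111 + 2.54 + 9.79 = 166.13

166.13 femtocoulombs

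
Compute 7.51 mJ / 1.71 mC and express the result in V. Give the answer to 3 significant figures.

(7.51 × 10⁻³) / (1.71 × 10⁻³) = 4.3918 V

4.39 V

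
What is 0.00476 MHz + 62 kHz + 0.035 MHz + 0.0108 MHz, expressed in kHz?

In kHz:
  0.00476 MHz = 0.00476 × 10³ kHz = 4.76
  62 kHz → 62
  0.035 MHz = 0.035 × 10³ kHz = 35
  0.0108 MHz = 0.0108 × 10³ kHz = 10.8
Sum: 4.76 + 62 + 35 + 10.8 = 112.56

112.56 kHz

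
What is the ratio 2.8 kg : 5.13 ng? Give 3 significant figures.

546000000000

(2.8 × 10^3) / (5.13 × 10^-9) = 0.5458 × 10^12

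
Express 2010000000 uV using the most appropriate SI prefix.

= 2.01e3 V; 1e3 is kilo.

2.01 kV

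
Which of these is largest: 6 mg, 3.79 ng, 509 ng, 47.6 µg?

6 mg = 0.006 g
3.79 ng = 0.00000000379 g
509 ng = 0.000000509 g
47.6 µg = 0.0000476 g

6 mg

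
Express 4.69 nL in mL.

nano = 10⁻⁹, milli = 10⁻³; factor is 10⁻⁶.
4.69 × 10⁻⁶ = 0.00000469

0.00000469 mL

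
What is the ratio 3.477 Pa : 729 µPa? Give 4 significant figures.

(3.477) / (729 × 10^-6) = 0.0047695 × 10^6

4770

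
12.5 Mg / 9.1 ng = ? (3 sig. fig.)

(12.5 × 10^6) / (9.1 × 10^-9) = 1.374 × 10^15

1370000000000000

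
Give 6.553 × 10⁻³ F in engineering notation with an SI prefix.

= 6.553 × 10⁻³ F; 10⁻³ is milli.

6.553 mF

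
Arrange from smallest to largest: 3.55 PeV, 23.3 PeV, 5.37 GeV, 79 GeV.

5.37 GeV < 79 GeV < 3.55 PeV < 23.3 PeV

3.55 PeV = 3550000000000000 eV
23.3 PeV = 23300000000000000 eV
5.37 GeV = 5370000000 eV
79 GeV = 79000000000 eV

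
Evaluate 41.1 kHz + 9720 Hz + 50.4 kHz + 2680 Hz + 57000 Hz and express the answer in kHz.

160.9 kHz

In kHz:
  41.1 kHz → 41.1
  9720 Hz = 9720e-3 kHz = 9.72
  50.4 kHz → 50.4
  2680 Hz = 2680e-3 kHz = 2.68
  57000 Hz = 57000e-3 kHz = 57
Sum: 41.1 + 9.72 + 50.4 + 2.68 + 57 = 160.9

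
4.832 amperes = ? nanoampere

4832000000 nanoamperes

(no prefix) = 1e0, nano = 1e-9; factor is 1e9.
4.832 × 1e9 = 4832000000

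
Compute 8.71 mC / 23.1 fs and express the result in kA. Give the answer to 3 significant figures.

(8.71 × 10⁻³) / (23.1 × 10⁻¹⁵) = 0.37706 × 10¹² A

377000000 kA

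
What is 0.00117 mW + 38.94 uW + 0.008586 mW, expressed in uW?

In uW:
  0.00117 mW = 0.00117 × 10^3 uW = 1.17
  38.94 uW → 38.94
  0.008586 mW = 0.008586 × 10^3 uW = 8.586
Sum: 1.17 + 38.94 + 8.586 = 48.696

48.696 uW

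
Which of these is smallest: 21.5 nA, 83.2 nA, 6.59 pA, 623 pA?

6.59 pA

21.5 nA = 0.0000000215 A
83.2 nA = 0.0000000832 A
6.59 pA = 0.00000000000659 A
623 pA = 0.000000000623 A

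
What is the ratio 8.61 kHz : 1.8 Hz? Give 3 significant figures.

4780

(8.61 × 10^3) / (1.8) = 4.783 × 10^3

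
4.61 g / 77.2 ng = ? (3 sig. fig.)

(4.61) / (77.2 × 10^-9) = 0.05972 × 10^9

59700000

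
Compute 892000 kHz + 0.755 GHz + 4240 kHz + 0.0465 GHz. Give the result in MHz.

In MHz:
  892000 kHz = 892000 × 10⁻³ MHz = 892
  0.755 GHz = 0.755 × 10³ MHz = 755
  4240 kHz = 4240 × 10⁻³ MHz = 4.24
  0.0465 GHz = 0.0465 × 10³ MHz = 46.5
Sum: 892 + 755 + 4.24 + 46.5 = 1697.74

1697.74 MHz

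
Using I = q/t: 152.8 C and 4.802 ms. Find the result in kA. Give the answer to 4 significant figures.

31.82 kA

(152.8) / (4.802e-3) = 31.8201e3 A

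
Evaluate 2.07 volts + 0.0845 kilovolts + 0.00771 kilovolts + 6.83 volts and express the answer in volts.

In volts:
  2.07 volts → 2.07
  0.0845 kilovolts = 0.0845 × 10^3 volts = 84.5
  0.00771 kilovolts = 0.00771 × 10^3 volts = 7.71
  6.83 volts → 6.83
Sum: 2.07 + 84.5 + 7.71 + 6.83 = 101.11

101.11 volts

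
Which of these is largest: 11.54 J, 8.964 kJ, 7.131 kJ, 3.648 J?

8.964 kJ

11.54 J = 11.54 J
8.964 kJ = 8964 J
7.131 kJ = 7131 J
3.648 J = 3.648 J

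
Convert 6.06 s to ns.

6060000000 ns

(no prefix) = 1e0, nano = 1e-9; factor is 1e9.
6.06 × 1e9 = 6060000000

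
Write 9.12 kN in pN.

kilo = 1e3, pico = 1e-12; factor is 1e15.
9.12 × 1e15 = 9120000000000000

9120000000000000 pN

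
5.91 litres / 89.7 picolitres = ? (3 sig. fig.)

(5.91) / (89.7 × 10^-12) = 0.06589 × 10^12

65900000000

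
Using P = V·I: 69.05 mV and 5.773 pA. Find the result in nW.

69.05e-3 × 5.773e-12 = 398.62565e-15 W

0.00039862565 nW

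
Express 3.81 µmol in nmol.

3810 nmol

micro = 1e-6, nano = 1e-9; factor is 1e3.
3.81 × 1e3 = 3810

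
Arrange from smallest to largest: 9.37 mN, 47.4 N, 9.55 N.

9.37 mN = 0.00937 N
47.4 N = 47.4 N
9.55 N = 9.55 N

9.37 mN < 9.55 N < 47.4 N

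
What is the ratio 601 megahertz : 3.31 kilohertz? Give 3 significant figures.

(601e6) / (3.31e3) = 181.6e3

182000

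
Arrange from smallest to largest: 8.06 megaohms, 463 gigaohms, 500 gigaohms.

8.06 megaohms = 8060000 ohms
463 gigaohms = 463000000000 ohms
500 gigaohms = 500000000000 ohms

8.06 megaohms < 463 gigaohms < 500 gigaohms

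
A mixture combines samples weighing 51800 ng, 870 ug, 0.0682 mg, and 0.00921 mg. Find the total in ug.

In ug:
  51800 ng = 51800 × 10⁻³ ug = 51.8
  870 ug → 870
  0.0682 mg = 0.0682 × 10³ ug = 68.2
  0.00921 mg = 0.00921 × 10³ ug = 9.21
Sum: 51.8 + 870 + 68.2 + 9.21 = 999.21

999.21 ug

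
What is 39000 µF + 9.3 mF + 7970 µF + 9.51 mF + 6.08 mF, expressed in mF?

71.86 mF

In mF:
  39000 µF = 39000 × 10⁻³ mF = 39
  9.3 mF → 9.3
  7970 µF = 7970 × 10⁻³ mF = 7.97
  9.51 mF → 9.51
  6.08 mF → 6.08
Sum: 39 + 9.3 + 7.97 + 9.51 + 6.08 = 71.86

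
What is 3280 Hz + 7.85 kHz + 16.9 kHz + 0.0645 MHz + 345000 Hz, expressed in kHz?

437.53 kHz

In kHz:
  3280 Hz = 3280e-3 kHz = 3.28
  7.85 kHz → 7.85
  16.9 kHz → 16.9
  0.0645 MHz = 0.0645e3 kHz = 64.5
  345000 Hz = 345000e-3 kHz = 345
Sum: 3.28 + 7.85 + 16.9 + 64.5 + 345 = 437.53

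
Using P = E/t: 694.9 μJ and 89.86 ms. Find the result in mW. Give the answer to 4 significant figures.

(694.9 × 10⁻⁶) / (89.86 × 10⁻³) = 7.73314 × 10⁻³ W

7.733 mW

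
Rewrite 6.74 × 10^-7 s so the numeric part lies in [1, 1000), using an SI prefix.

= 674 × 10^-9 s; 10^-9 is nano.

674 ns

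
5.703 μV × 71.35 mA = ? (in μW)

0.40690905 μW

5.703e-6 × 71.35e-3 = 406.90905e-9 W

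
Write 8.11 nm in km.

nano = 1e-9, kilo = 1e3; factor is 1e-12.
8.11 × 1e-12 = 0.00000000000811

0.00000000000811 km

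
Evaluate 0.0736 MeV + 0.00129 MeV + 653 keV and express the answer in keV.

727.89 keV

In keV:
  0.0736 MeV = 0.0736e3 keV = 73.6
  0.00129 MeV = 0.00129e3 keV = 1.29
  653 keV → 653
Sum: 73.6 + 1.29 + 653 = 727.89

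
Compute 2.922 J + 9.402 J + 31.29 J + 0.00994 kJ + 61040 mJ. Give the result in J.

114.594 J

In J:
  2.922 J → 2.922
  9.402 J → 9.402
  31.29 J → 31.29
  0.00994 kJ = 0.00994 × 10^3 J = 9.94
  61040 mJ = 61040 × 10^-3 J = 61.04
Sum: 2.922 + 9.402 + 31.29 + 9.94 + 61.04 = 114.594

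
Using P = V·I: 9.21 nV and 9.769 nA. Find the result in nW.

9.21 × 10^-9 × 9.769 × 10^-9 = 89.97249 × 10^-18 W

0.00000008997249 nW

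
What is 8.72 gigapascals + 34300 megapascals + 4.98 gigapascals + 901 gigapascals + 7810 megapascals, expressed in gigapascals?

956.81 gigapascals

In gigapascals:
  8.72 gigapascals → 8.72
  34300 megapascals = 34300e-3 gigapascals = 34.3
  4.98 gigapascals → 4.98
  901 gigapascals → 901
  7810 megapascals = 7810e-3 gigapascals = 7.81
Sum: 8.72 + 34.3 + 4.98 + 901 + 7.81 = 956.81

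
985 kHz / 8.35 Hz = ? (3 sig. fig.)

(985e3) / (8.35) = 118e3

118000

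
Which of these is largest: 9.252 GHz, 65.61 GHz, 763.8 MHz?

9.252 GHz = 9252000000 Hz
65.61 GHz = 65610000000 Hz
763.8 MHz = 763800000 Hz

65.61 GHz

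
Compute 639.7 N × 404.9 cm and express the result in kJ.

2.5901453 kJ

639.7 × 404.9 × 10⁻² = 259014.53 × 10⁻² J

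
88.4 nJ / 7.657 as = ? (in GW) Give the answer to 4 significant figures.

(88.4 × 10⁻⁹) / (7.657 × 10⁻¹⁸) = 11.545 × 10⁹ W

11.54 GW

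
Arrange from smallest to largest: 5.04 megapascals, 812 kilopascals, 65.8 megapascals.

812 kilopascals < 5.04 megapascals < 65.8 megapascals

5.04 megapascals = 5040000 pascals
812 kilopascals = 812000 pascals
65.8 megapascals = 65800000 pascals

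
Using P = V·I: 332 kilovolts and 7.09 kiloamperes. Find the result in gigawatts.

2.35388 gigawatts

332 × 10^3 × 7.09 × 10^3 = 2353.88 × 10^6 W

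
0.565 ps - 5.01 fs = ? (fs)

559.99 fs

In fs:
  0.565 ps = 0.565 × 10³ fs = 565
  5.01 fs → 5.01
Difference: 565 - 5.01 = 559.99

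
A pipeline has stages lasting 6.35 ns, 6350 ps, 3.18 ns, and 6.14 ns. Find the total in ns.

22.02 ns

In ns:
  6.35 ns → 6.35
  6350 ps = 6350 × 10⁻³ ns = 6.35
  3.18 ns → 3.18
  6.14 ns → 6.14
Sum: 6.35 + 6.35 + 3.18 + 6.14 = 22.02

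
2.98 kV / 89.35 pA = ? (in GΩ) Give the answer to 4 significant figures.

33350 GΩ

(2.98e3) / (89.35e-12) = 0.033352e15 Ω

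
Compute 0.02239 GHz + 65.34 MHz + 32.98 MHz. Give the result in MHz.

In MHz:
  0.02239 GHz = 0.02239 × 10³ MHz = 22.39
  65.34 MHz → 65.34
  32.98 MHz → 32.98
Sum: 22.39 + 65.34 + 32.98 = 120.71

120.71 MHz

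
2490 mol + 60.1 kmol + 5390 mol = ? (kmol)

67.98 kmol

In kmol:
  2490 mol = 2490e-3 kmol = 2.49
  60.1 kmol → 60.1
  5390 mol = 5390e-3 kmol = 5.39
Sum: 2.49 + 60.1 + 5.39 = 67.98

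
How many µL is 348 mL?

348000 µL

milli = 10^-3, micro = 10^-6; factor is 10^3.
348 × 10^3 = 348000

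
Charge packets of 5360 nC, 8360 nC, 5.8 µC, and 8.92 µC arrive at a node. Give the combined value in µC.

In µC:
  5360 nC = 5360e-3 µC = 5.36
  8360 nC = 8360e-3 µC = 8.36
  5.8 µC → 5.8
  8.92 µC → 8.92
Sum: 5.36 + 8.36 + 5.8 + 8.92 = 28.44

28.44 µC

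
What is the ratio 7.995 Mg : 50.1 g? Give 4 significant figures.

159600

(7.995 × 10⁶) / (50.1) = 0.15958 × 10⁶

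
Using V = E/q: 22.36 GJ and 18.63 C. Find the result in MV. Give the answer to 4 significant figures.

1200 MV

(22.36e9) / (18.63) = 1.20021e9 V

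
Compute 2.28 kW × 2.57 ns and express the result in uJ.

2.28 × 10^3 × 2.57 × 10^-9 = 5.8596 × 10^-6 J

5.8596 uJ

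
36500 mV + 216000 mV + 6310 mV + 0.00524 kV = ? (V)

In V:
  36500 mV = 36500 × 10^-3 V = 36.5
  216000 mV = 216000 × 10^-3 V = 216
  6310 mV = 6310 × 10^-3 V = 6.31
  0.00524 kV = 0.00524 × 10^3 V = 5.24
Sum: 36.5 + 216 + 6.31 + 5.24 = 264.05

264.05 V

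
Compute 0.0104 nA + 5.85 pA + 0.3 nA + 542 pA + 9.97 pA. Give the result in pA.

In pA:
  0.0104 nA = 0.0104 × 10³ pA = 10.4
  5.85 pA → 5.85
  0.3 nA = 0.3 × 10³ pA = 300
  542 pA → 542
  9.97 pA → 9.97
Sum: 10.4 + 5.85 + 300 + 542 + 9.97 = 868.22

868.22 pA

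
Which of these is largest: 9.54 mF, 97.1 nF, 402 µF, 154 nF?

9.54 mF = 0.00954 F
97.1 nF = 0.0000000971 F
402 µF = 0.000402 F
154 nF = 0.000000154 F

9.54 mF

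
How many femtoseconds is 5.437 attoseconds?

atto = 10^-18, femto = 10^-15; factor is 10^-3.
5.437 × 10^-3 = 0.005437

0.005437 femtoseconds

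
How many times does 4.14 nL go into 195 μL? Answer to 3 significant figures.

47100

(195e-6) / (4.14e-9) = 47.1e3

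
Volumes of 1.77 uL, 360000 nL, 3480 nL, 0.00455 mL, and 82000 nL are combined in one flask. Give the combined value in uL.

451.8 uL

In uL:
  1.77 uL → 1.77
  360000 nL = 360000 × 10^-3 uL = 360
  3480 nL = 3480 × 10^-3 uL = 3.48
  0.00455 mL = 0.00455 × 10^3 uL = 4.55
  82000 nL = 82000 × 10^-3 uL = 82
Sum: 1.77 + 360 + 3.48 + 4.55 + 82 = 451.8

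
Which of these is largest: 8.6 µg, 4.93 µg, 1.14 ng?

8.6 µg = 0.0000086 g
4.93 µg = 0.00000493 g
1.14 ng = 0.00000000114 g

8.6 µg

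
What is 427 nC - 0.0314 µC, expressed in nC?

395.6 nC

In nC:
  427 nC → 427
  0.0314 µC = 0.0314e3 nC = 31.4
Difference: 427 - 31.4 = 395.6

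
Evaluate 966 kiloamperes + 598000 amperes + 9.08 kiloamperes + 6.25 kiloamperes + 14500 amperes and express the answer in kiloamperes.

1593.83 kiloamperes

In kiloamperes:
  966 kiloamperes → 966
  598000 amperes = 598000e-3 kiloamperes = 598
  9.08 kiloamperes → 9.08
  6.25 kiloamperes → 6.25
  14500 amperes = 14500e-3 kiloamperes = 14.5
Sum: 966 + 598 + 9.08 + 6.25 + 14.5 = 1593.83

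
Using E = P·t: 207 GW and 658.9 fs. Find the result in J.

0.1363923 J

207e9 × 658.9e-15 = 136392.3e-6 J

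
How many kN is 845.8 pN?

0.0000000000008458 kN

pico = 10⁻¹², kilo = 10³; factor is 10⁻¹⁵.
845.8 × 10⁻¹⁵ = 0.0000000000008458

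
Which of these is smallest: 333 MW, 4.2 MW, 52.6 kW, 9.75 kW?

333 MW = 333000000 W
4.2 MW = 4200000 W
52.6 kW = 52600 W
9.75 kW = 9750 W

9.75 kW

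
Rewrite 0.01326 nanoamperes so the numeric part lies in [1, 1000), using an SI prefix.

= 13.26e-12 amperes; 1e-12 is pico.

13.26 picoamperes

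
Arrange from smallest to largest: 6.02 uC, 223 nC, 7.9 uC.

223 nC < 6.02 uC < 7.9 uC

6.02 uC = 0.00000602 C
223 nC = 0.000000223 C
7.9 uC = 0.0000079 C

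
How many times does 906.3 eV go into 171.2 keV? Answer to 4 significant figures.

(171.2 × 10^3) / (906.3) = 0.1889 × 10^3

188.9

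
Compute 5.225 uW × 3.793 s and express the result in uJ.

19.818425 uJ

5.225 × 10^-6 × 3.793 = 19.818425 × 10^-6 J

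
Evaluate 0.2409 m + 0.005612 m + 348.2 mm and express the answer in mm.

In mm:
  0.2409 m = 0.2409 × 10^3 mm = 240.9
  0.005612 m = 0.005612 × 10^3 mm = 5.612
  348.2 mm → 348.2
Sum: 240.9 + 5.612 + 348.2 = 594.712

594.712 mm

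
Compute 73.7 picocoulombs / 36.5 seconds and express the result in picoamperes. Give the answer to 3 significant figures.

(73.7 × 10^-12) / (36.5) = 2.0192 × 10^-12 A

2.02 picoamperes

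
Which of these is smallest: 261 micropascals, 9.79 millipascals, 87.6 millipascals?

261 micropascals = 0.000261 pascals
9.79 millipascals = 0.00979 pascals
87.6 millipascals = 0.0876 pascals

261 micropascals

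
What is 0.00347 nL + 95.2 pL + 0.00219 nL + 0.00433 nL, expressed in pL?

105.19 pL

In pL:
  0.00347 nL = 0.00347 × 10³ pL = 3.47
  95.2 pL → 95.2
  0.00219 nL = 0.00219 × 10³ pL = 2.19
  0.00433 nL = 0.00433 × 10³ pL = 4.33
Sum: 3.47 + 95.2 + 2.19 + 4.33 = 105.19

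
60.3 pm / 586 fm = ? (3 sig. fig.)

103

(60.3e-12) / (586e-15) = 0.1029e3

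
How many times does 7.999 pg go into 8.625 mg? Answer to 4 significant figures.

(8.625e-3) / (7.999e-12) = 1.0783e9

1078000000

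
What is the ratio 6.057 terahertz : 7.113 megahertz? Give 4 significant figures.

851500

(6.057 × 10¹²) / (7.113 × 10⁶) = 0.85154 × 10⁶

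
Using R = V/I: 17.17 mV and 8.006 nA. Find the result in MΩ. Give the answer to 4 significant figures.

2.145 MΩ

(17.17e-3) / (8.006e-9) = 2.14464e6 Ω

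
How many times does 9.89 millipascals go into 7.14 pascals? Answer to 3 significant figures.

(7.14) / (9.89 × 10^-3) = 0.7219 × 10^3

722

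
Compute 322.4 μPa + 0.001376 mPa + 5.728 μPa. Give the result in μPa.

In μPa:
  322.4 μPa → 322.4
  0.001376 mPa = 0.001376 × 10³ μPa = 1.376
  5.728 μPa → 5.728
Sum: 322.4 + 1.376 + 5.728 = 329.504

329.504 μPa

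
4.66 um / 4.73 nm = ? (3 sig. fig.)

(4.66 × 10^-6) / (4.73 × 10^-9) = 0.9852 × 10^3

985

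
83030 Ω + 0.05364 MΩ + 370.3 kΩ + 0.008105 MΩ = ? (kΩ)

515.075 kΩ

In kΩ:
  83030 Ω = 83030e-3 kΩ = 83.03
  0.05364 MΩ = 0.05364e3 kΩ = 53.64
  370.3 kΩ → 370.3
  0.008105 MΩ = 0.008105e3 kΩ = 8.105
Sum: 83.03 + 53.64 + 370.3 + 8.105 = 515.075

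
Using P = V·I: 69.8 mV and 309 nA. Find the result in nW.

69.8 × 10⁻³ × 309 × 10⁻⁹ = 21568.2 × 10⁻¹² W

21.5682 nW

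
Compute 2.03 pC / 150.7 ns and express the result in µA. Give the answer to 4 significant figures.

(2.03 × 10^-12) / (150.7 × 10^-9) = 0.0134705 × 10^-3 A

13.47 µA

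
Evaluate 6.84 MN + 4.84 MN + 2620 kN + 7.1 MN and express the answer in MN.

In MN:
  6.84 MN → 6.84
  4.84 MN → 4.84
  2620 kN = 2620 × 10⁻³ MN = 2.62
  7.1 MN → 7.1
Sum: 6.84 + 4.84 + 2.62 + 7.1 = 21.4

21.4 MN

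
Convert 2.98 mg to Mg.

milli = 1e-3, mega = 1e6; factor is 1e-9.
2.98 × 1e-9 = 0.00000000298

0.00000000298 Mg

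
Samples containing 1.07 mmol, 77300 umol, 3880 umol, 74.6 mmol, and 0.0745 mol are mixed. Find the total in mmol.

In mmol:
  1.07 mmol → 1.07
  77300 umol = 77300 × 10⁻³ mmol = 77.3
  3880 umol = 3880 × 10⁻³ mmol = 3.88
  74.6 mmol → 74.6
  0.0745 mol = 0.0745 × 10³ mmol = 74.5
Sum: 1.07 + 77.3 + 3.88 + 74.6 + 74.5 = 231.35

231.35 mmol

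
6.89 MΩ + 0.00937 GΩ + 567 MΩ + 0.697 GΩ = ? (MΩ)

In MΩ:
  6.89 MΩ → 6.89
  0.00937 GΩ = 0.00937e3 MΩ = 9.37
  567 MΩ → 567
  0.697 GΩ = 0.697e3 MΩ = 697
Sum: 6.89 + 9.37 + 567 + 697 = 1280.26

1280.26 MΩ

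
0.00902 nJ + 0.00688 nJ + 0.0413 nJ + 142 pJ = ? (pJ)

199.2 pJ

In pJ:
  0.00902 nJ = 0.00902e3 pJ = 9.02
  0.00688 nJ = 0.00688e3 pJ = 6.88
  0.0413 nJ = 0.0413e3 pJ = 41.3
  142 pJ → 142
Sum: 9.02 + 6.88 + 41.3 + 142 = 199.2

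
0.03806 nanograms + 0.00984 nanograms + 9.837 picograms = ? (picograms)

57.737 picograms

In picograms:
  0.03806 nanograms = 0.03806 × 10³ picograms = 38.06
  0.00984 nanograms = 0.00984 × 10³ picograms = 9.84
  9.837 picograms → 9.837
Sum: 38.06 + 9.84 + 9.837 = 57.737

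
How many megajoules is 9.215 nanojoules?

nano = 10⁻⁹, mega = 10⁶; factor is 10⁻¹⁵.
9.215 × 10⁻¹⁵ = 0.000000000000009215

0.000000000000009215 megajoules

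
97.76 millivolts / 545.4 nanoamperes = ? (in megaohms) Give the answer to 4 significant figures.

(97.76 × 10^-3) / (545.4 × 10^-9) = 0.179245 × 10^6 Ω

0.1792 megaohms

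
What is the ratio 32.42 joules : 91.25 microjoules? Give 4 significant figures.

355300

(32.42) / (91.25 × 10^-6) = 0.35529 × 10^6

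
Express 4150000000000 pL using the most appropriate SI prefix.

= 4.15 L; mantissa already in [1, 1000).

4.15 L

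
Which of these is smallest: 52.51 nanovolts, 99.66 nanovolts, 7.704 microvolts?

52.51 nanovolts = 0.00000005251 volts
99.66 nanovolts = 0.00000009966 volts
7.704 microvolts = 0.000007704 volts

52.51 nanovolts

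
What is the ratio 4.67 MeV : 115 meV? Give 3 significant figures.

(4.67 × 10^6) / (115 × 10^-3) = 0.04061 × 10^9

40600000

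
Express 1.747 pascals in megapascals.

(no prefix) = 10⁰, mega = 10⁶; factor is 10⁻⁶.
1.747 × 10⁻⁶ = 0.000001747

0.000001747 megapascals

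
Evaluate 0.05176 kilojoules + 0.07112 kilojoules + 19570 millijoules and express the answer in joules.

In joules:
  0.05176 kilojoules = 0.05176 × 10³ joules = 51.76
  0.07112 kilojoules = 0.07112 × 10³ joules = 71.12
  19570 millijoules = 19570 × 10⁻³ joules = 19.57
Sum: 51.76 + 71.12 + 19.57 = 142.45

142.45 joules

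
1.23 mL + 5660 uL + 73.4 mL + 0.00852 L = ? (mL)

88.81 mL

In mL:
  1.23 mL → 1.23
  5660 uL = 5660 × 10⁻³ mL = 5.66
  73.4 mL → 73.4
  0.00852 L = 0.00852 × 10³ mL = 8.52
Sum: 1.23 + 5.66 + 73.4 + 8.52 = 88.81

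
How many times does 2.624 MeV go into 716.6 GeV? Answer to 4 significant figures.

(716.6e9) / (2.624e6) = 273.09e3

273100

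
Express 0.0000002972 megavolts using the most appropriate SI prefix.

= 297.2 × 10⁻³ volts; 10⁻³ is milli.

297.2 millivolts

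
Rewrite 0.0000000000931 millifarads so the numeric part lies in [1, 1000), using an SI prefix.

= 93.1e-15 farads; 1e-15 is femto.

93.1 femtofarads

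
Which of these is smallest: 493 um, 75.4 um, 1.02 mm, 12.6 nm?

12.6 nm

493 um = 0.000493 m
75.4 um = 0.0000754 m
1.02 mm = 0.00102 m
12.6 nm = 0.0000000126 m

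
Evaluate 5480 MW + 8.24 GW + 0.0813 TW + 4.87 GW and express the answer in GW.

In GW:
  5480 MW = 5480 × 10⁻³ GW = 5.48
  8.24 GW → 8.24
  0.0813 TW = 0.0813 × 10³ GW = 81.3
  4.87 GW → 4.87
Sum: 5.48 + 8.24 + 81.3 + 4.87 = 99.89

99.89 GW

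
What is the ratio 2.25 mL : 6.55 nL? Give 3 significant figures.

(2.25 × 10^-3) / (6.55 × 10^-9) = 0.3435 × 10^6

344000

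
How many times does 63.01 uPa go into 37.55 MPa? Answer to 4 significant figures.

(37.55 × 10⁶) / (63.01 × 10⁻⁶) = 0.59594 × 10¹²

595900000000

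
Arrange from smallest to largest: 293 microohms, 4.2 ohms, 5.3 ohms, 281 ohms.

293 microohms = 0.000293 ohms
4.2 ohms = 4.2 ohms
5.3 ohms = 5.3 ohms
281 ohms = 281 ohms

293 microohms < 4.2 ohms < 5.3 ohms < 281 ohms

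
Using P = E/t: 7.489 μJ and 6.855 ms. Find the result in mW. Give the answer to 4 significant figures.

(7.489e-6) / (6.855e-3) = 1.09249e-3 W

1.092 mW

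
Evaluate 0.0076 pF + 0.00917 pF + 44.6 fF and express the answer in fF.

In fF:
  0.0076 pF = 0.0076 × 10^3 fF = 7.6
  0.00917 pF = 0.00917 × 10^3 fF = 9.17
  44.6 fF → 44.6
Sum: 7.6 + 9.17 + 44.6 = 61.37

61.37 fF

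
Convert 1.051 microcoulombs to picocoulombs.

micro = 10^-6, pico = 10^-12; factor is 10^6.
1.051 × 10^6 = 1051000

1051000 picocoulombs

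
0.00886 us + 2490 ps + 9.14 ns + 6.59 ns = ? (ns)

In ns:
  0.00886 us = 0.00886 × 10³ ns = 8.86
  2490 ps = 2490 × 10⁻³ ns = 2.49
  9.14 ns → 9.14
  6.59 ns → 6.59
Sum: 8.86 + 2.49 + 9.14 + 6.59 = 27.08

27.08 ns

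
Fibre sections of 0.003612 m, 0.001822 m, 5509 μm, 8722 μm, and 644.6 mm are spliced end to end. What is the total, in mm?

664.265 mm

In mm:
  0.003612 m = 0.003612e3 mm = 3.612
  0.001822 m = 0.001822e3 mm = 1.822
  5509 μm = 5509e-3 mm = 5.509
  8722 μm = 8722e-3 mm = 8.722
  644.6 mm → 644.6
Sum: 3.612 + 1.822 + 5.509 + 8.722 + 644.6 = 664.265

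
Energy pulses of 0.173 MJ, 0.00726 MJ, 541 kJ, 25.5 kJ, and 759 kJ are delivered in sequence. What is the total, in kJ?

1505.76 kJ

In kJ:
  0.173 MJ = 0.173 × 10³ kJ = 173
  0.00726 MJ = 0.00726 × 10³ kJ = 7.26
  541 kJ → 541
  25.5 kJ → 25.5
  759 kJ → 759
Sum: 173 + 7.26 + 541 + 25.5 + 759 = 1505.76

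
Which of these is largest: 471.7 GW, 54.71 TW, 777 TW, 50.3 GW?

777 TW

471.7 GW = 471700000000 W
54.71 TW = 54710000000000 W
777 TW = 777000000000000 W
50.3 GW = 50300000000 W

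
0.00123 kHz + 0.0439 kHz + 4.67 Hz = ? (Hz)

In Hz:
  0.00123 kHz = 0.00123 × 10^3 Hz = 1.23
  0.0439 kHz = 0.0439 × 10^3 Hz = 43.9
  4.67 Hz → 4.67
Sum: 1.23 + 43.9 + 4.67 = 49.8

49.8 Hz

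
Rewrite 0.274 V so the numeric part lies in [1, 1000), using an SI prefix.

= 274 × 10^-3 V; 10^-3 is milli.

274 mV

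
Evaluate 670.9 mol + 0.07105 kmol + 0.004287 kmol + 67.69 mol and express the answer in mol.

813.927 mol

In mol:
  670.9 mol → 670.9
  0.07105 kmol = 0.07105e3 mol = 71.05
  0.004287 kmol = 0.004287e3 mol = 4.287
  67.69 mol → 67.69
Sum: 670.9 + 71.05 + 4.287 + 67.69 = 813.927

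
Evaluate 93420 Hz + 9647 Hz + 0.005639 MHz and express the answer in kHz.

108.706 kHz

In kHz:
  93420 Hz = 93420e-3 kHz = 93.42
  9647 Hz = 9647e-3 kHz = 9.647
  0.005639 MHz = 0.005639e3 kHz = 5.639
Sum: 93.42 + 9.647 + 5.639 = 108.706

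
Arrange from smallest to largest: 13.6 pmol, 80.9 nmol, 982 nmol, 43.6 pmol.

13.6 pmol = 0.0000000000136 mol
80.9 nmol = 0.0000000809 mol
982 nmol = 0.000000982 mol
43.6 pmol = 0.0000000000436 mol

13.6 pmol < 43.6 pmol < 80.9 nmol < 982 nmol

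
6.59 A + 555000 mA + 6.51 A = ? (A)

In A:
  6.59 A → 6.59
  555000 mA = 555000e-3 A = 555
  6.51 A → 6.51
Sum: 6.59 + 555 + 6.51 = 568.1

568.1 A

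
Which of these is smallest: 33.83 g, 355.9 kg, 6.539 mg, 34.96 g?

33.83 g = 33.83 g
355.9 kg = 355900 g
6.539 mg = 0.006539 g
34.96 g = 34.96 g

6.539 mg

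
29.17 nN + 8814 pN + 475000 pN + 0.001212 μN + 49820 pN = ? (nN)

In nN:
  29.17 nN → 29.17
  8814 pN = 8814 × 10⁻³ nN = 8.814
  475000 pN = 475000 × 10⁻³ nN = 475
  0.001212 μN = 0.001212 × 10³ nN = 1.212
  49820 pN = 49820 × 10⁻³ nN = 49.82
Sum: 29.17 + 8.814 + 475 + 1.212 + 49.82 = 564.016

564.016 nN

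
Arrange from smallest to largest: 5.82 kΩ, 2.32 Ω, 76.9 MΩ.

2.32 Ω < 5.82 kΩ < 76.9 MΩ

5.82 kΩ = 5820 Ω
2.32 Ω = 2.32 Ω
76.9 MΩ = 76900000 Ω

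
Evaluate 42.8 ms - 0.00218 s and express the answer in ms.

In ms:
  42.8 ms → 42.8
  0.00218 s = 0.00218e3 ms = 2.18
Difference: 42.8 - 2.18 = 40.62

40.62 ms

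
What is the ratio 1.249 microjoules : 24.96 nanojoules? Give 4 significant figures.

(1.249 × 10^-6) / (24.96 × 10^-9) = 0.05004 × 10^3

50.04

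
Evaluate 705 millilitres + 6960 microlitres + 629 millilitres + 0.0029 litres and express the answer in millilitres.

1343.86 millilitres

In millilitres:
  705 millilitres → 705
  6960 microlitres = 6960e-3 millilitres = 6.96
  629 millilitres → 629
  0.0029 litres = 0.0029e3 millilitres = 2.9
Sum: 705 + 6.96 + 629 + 2.9 = 1343.86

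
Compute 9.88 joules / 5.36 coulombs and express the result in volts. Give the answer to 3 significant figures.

(9.88) / (5.36) = 1.8433 V

1.84 volts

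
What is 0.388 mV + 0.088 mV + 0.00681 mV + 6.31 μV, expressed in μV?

In μV:
  0.388 mV = 0.388 × 10³ μV = 388
  0.088 mV = 0.088 × 10³ μV = 88
  0.00681 mV = 0.00681 × 10³ μV = 6.81
  6.31 μV → 6.31
Sum: 388 + 88 + 6.81 + 6.31 = 489.12

489.12 μV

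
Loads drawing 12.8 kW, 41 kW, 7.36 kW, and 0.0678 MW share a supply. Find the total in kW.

128.96 kW

In kW:
  12.8 kW → 12.8
  41 kW → 41
  7.36 kW → 7.36
  0.0678 MW = 0.0678e3 kW = 67.8
Sum: 12.8 + 41 + 7.36 + 67.8 = 128.96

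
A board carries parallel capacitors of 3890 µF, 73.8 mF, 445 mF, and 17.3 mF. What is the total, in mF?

In mF:
  3890 µF = 3890e-3 mF = 3.89
  73.8 mF → 73.8
  445 mF → 445
  17.3 mF → 17.3
Sum: 3.89 + 73.8 + 445 + 17.3 = 539.99

539.99 mF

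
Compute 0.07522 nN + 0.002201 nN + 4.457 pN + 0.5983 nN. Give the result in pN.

680.178 pN

In pN:
  0.07522 nN = 0.07522e3 pN = 75.22
  0.002201 nN = 0.002201e3 pN = 2.201
  4.457 pN → 4.457
  0.5983 nN = 0.5983e3 pN = 598.3
Sum: 75.22 + 2.201 + 4.457 + 598.3 = 680.178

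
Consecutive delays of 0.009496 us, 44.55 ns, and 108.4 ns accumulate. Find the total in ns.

162.446 ns

In ns:
  0.009496 us = 0.009496 × 10^3 ns = 9.496
  44.55 ns → 44.55
  108.4 ns → 108.4
Sum: 9.496 + 44.55 + 108.4 = 162.446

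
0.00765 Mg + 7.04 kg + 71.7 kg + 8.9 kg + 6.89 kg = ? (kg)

In kg:
  0.00765 Mg = 0.00765e3 kg = 7.65
  7.04 kg → 7.04
  71.7 kg → 71.7
  8.9 kg → 8.9
  6.89 kg → 6.89
Sum: 7.65 + 7.04 + 71.7 + 8.9 + 6.89 = 102.18

102.18 kg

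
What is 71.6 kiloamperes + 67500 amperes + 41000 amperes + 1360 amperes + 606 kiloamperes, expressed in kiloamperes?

787.46 kiloamperes

In kiloamperes:
  71.6 kiloamperes → 71.6
  67500 amperes = 67500 × 10^-3 kiloamperes = 67.5
  41000 amperes = 41000 × 10^-3 kiloamperes = 41
  1360 amperes = 1360 × 10^-3 kiloamperes = 1.36
  606 kiloamperes → 606
Sum: 71.6 + 67.5 + 41 + 1.36 + 606 = 787.46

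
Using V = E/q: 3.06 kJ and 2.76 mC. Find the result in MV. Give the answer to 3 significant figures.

(3.06e3) / (2.76e-3) = 1.1087e6 V

1.11 MV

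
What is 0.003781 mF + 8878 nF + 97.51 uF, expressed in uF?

110.169 uF

In uF:
  0.003781 mF = 0.003781 × 10^3 uF = 3.781
  8878 nF = 8878 × 10^-3 uF = 8.878
  97.51 uF → 97.51
Sum: 3.781 + 8.878 + 97.51 = 110.169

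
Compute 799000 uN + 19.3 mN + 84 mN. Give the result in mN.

902.3 mN

In mN:
  799000 uN = 799000 × 10^-3 mN = 799
  19.3 mN → 19.3
  84 mN → 84
Sum: 799 + 19.3 + 84 = 902.3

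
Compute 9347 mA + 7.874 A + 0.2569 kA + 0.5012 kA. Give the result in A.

In A:
  9347 mA = 9347e-3 A = 9.347
  7.874 A → 7.874
  0.2569 kA = 0.2569e3 A = 256.9
  0.5012 kA = 0.5012e3 A = 501.2
Sum: 9.347 + 7.874 + 256.9 + 501.2 = 775.321

775.321 A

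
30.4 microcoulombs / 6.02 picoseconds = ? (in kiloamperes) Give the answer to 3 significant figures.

(30.4 × 10⁻⁶) / (6.02 × 10⁻¹²) = 5.0498 × 10⁶ A

5050 kiloamperes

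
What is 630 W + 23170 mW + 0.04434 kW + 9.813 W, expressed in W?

In W:
  630 W → 630
  23170 mW = 23170e-3 W = 23.17
  0.04434 kW = 0.04434e3 W = 44.34
  9.813 W → 9.813
Sum: 630 + 23.17 + 44.34 + 9.813 = 707.323

707.323 W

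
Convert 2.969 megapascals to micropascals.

mega = 10^6, micro = 10^-6; factor is 10^12.
2.969 × 10^12 = 2969000000000

2969000000000 micropascals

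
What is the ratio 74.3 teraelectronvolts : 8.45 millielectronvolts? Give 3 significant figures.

8790000000000000

(74.3 × 10^12) / (8.45 × 10^-3) = 8.793 × 10^15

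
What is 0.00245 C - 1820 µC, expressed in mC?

0.63 mC

In mC:
  0.00245 C = 0.00245 × 10^3 mC = 2.45
  1820 µC = 1820 × 10^-3 mC = 1.82
Difference: 2.45 - 1.82 = 0.63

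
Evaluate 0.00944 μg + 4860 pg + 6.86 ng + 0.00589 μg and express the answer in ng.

In ng:
  0.00944 μg = 0.00944 × 10³ ng = 9.44
  4860 pg = 4860 × 10⁻³ ng = 4.86
  6.86 ng → 6.86
  0.00589 μg = 0.00589 × 10³ ng = 5.89
Sum: 9.44 + 4.86 + 6.86 + 5.89 = 27.05

27.05 ng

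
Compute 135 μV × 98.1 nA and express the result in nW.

135e-6 × 98.1e-9 = 13243.5e-15 W

0.0132435 nW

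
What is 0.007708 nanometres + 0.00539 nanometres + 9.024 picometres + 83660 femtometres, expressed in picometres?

105.782 picometres

In picometres:
  0.007708 nanometres = 0.007708 × 10³ picometres = 7.708
  0.00539 nanometres = 0.00539 × 10³ picometres = 5.39
  9.024 picometres → 9.024
  83660 femtometres = 83660 × 10⁻³ picometres = 83.66
Sum: 7.708 + 5.39 + 9.024 + 83.66 = 105.782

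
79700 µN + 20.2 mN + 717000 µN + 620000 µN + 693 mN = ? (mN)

2129.9 mN

In mN:
  79700 µN = 79700 × 10^-3 mN = 79.7
  20.2 mN → 20.2
  717000 µN = 717000 × 10^-3 mN = 717
  620000 µN = 620000 × 10^-3 mN = 620
  693 mN → 693
Sum: 79.7 + 20.2 + 717 + 620 + 693 = 2129.9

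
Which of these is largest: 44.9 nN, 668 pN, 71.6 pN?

44.9 nN

44.9 nN = 0.0000000449 N
668 pN = 0.000000000668 N
71.6 pN = 0.0000000000716 N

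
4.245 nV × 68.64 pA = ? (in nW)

4.245 × 10^-9 × 68.64 × 10^-12 = 291.3768 × 10^-21 W

0.0000000002913768 nW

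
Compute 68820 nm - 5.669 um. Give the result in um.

63.151 um

In um:
  68820 nm = 68820 × 10⁻³ um = 68.82
  5.669 um → 5.669
Difference: 68.82 - 5.669 = 63.151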